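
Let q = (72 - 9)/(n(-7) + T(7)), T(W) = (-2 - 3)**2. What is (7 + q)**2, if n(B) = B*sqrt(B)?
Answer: 49*(476*sqrt(7) + 813*I)/(2*(141*I + 175*sqrt(7))) ≈ 72.973 + 20.797*I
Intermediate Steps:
T(W) = 25 (T(W) = (-5)**2 = 25)
n(B) = B**(3/2)
q = 63/(25 - 7*I*sqrt(7)) (q = (72 - 9)/((-7)**(3/2) + 25) = 63/(-7*I*sqrt(7) + 25) = 63/(25 - 7*I*sqrt(7)) ≈ 1.6271 + 1.2053*I)
(7 + q)**2 = (7 + (1575/968 + 441*I*sqrt(7)/968))**2 = (8351/968 + 441*I*sqrt(7)/968)**2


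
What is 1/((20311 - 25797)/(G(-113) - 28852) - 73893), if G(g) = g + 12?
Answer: -28953/2139418543 ≈ -1.3533e-5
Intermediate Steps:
G(g) = 12 + g
1/((20311 - 25797)/(G(-113) - 28852) - 73893) = 1/((20311 - 25797)/((12 - 113) - 28852) - 73893) = 1/(-5486/(-101 - 28852) - 73893) = 1/(-5486/(-28953) - 73893) = 1/(-5486*(-1/28953) - 73893) = 1/(5486/28953 - 73893) = 1/(-2139418543/28953) = -28953/2139418543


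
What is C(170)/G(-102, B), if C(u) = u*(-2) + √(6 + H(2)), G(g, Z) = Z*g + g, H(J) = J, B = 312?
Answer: 10/939 - √2/15963 ≈ 0.010561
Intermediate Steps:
G(g, Z) = g + Z*g
C(u) = -2*u + 2*√2 (C(u) = u*(-2) + √(6 + 2) = -2*u + √8 = -2*u + 2*√2)
C(170)/G(-102, B) = (-2*170 + 2*√2)/((-102*(1 + 312))) = (-340 + 2*√2)/((-102*313)) = (-340 + 2*√2)/(-31926) = (-340 + 2*√2)*(-1/31926) = 10/939 - √2/15963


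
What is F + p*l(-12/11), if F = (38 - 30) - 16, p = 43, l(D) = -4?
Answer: -180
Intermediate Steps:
F = -8 (F = 8 - 16 = -8)
F + p*l(-12/11) = -8 + 43*(-4) = -8 - 172 = -180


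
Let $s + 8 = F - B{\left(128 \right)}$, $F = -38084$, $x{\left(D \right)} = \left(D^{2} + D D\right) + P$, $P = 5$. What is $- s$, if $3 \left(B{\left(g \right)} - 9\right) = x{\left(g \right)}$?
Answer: $\frac{147076}{3} \approx 49025.0$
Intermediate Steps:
$x{\left(D \right)} = 5 + 2 D^{2}$ ($x{\left(D \right)} = \left(D^{2} + D D\right) + 5 = \left(D^{2} + D^{2}\right) + 5 = 2 D^{2} + 5 = 5 + 2 D^{2}$)
$B{\left(g \right)} = \frac{32}{3} + \frac{2 g^{2}}{3}$ ($B{\left(g \right)} = 9 + \frac{5 + 2 g^{2}}{3} = 9 + \left(\frac{5}{3} + \frac{2 g^{2}}{3}\right) = \frac{32}{3} + \frac{2 g^{2}}{3}$)
$s = - \frac{147076}{3}$ ($s = -8 - \left(\frac{114284}{3} + \frac{32768}{3}\right) = -8 - \frac{147052}{3} = - \frac{147076}{3} \approx -49025.0$)
$- s = \left(-1\right) \left(- \frac{147076}{3}\right) = \frac{147076}{3}$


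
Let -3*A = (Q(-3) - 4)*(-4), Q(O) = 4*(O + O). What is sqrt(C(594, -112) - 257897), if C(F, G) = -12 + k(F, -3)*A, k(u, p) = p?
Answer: I*sqrt(257797) ≈ 507.74*I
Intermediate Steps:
Q(O) = 8*O (Q(O) = 4*(2*O) = 8*O)
A = -112/3 (A = -(8*(-3) - 4)*(-4)/3 = -(-24 - 4)*(-4)/3 = -(-28)*(-4)/3 = -1/3*112 = -112/3 ≈ -37.333)
C(F, G) = 100 (C(F, G) = -12 - 3*(-112/3) = -12 + 112 = 100)
sqrt(C(594, -112) - 257897) = sqrt(100 - 257897) = sqrt(-257797) = I*sqrt(257797)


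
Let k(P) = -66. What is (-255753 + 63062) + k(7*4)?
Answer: -192757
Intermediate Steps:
(-255753 + 63062) + k(7*4) = (-255753 + 63062) - 66 = -192691 - 66 = -192757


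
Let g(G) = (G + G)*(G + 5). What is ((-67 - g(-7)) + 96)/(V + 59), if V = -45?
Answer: 1/14 ≈ 0.071429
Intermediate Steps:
g(G) = 2*G*(5 + G) (g(G) = (2*G)*(5 + G) = 2*G*(5 + G))
((-67 - g(-7)) + 96)/(V + 59) = ((-67 - 2*(-7)*(5 - 7)) + 96)/(-45 + 59) = ((-67 - 2*(-7)*(-2)) + 96)/14 = ((-67 - 1*28) + 96)*(1/14) = ((-67 - 28) + 96)*(1/14) = (-95 + 96)*(1/14) = 1*(1/14) = 1/14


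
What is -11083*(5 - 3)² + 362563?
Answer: 318231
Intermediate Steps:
-11083*(5 - 3)² + 362563 = -11083*2² + 362563 = -11083*4 + 362563 = -44332 + 362563 = 318231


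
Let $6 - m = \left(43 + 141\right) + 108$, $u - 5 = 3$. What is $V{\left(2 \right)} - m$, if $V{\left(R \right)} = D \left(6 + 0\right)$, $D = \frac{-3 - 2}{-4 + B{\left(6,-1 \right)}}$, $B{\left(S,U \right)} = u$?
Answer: $\frac{557}{2} \approx 278.5$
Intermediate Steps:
$u = 8$ ($u = 5 + 3 = 8$)
$B{\left(S,U \right)} = 8$
$D = - \frac{5}{4}$ ($D = \frac{-3 - 2}{-4 + 8} = - \frac{5}{4} \approx -1.25$)
$V{\left(R \right)} = - \frac{15}{2}$ ($V{\left(R \right)} = - \frac{5 \left(6 + 0\right)}{4} = \left(- \frac{5}{4}\right) 6 = - \frac{15}{2}$)
$m = -286$ ($m = 6 - \left(\left(43 + 141\right) + 108\right) = 6 - \left(184 + 108\right) = 6 - 292 = -286$)
$V{\left(2 \right)} - m = - \frac{15}{2} - -286 = - \frac{15}{2} + 286 = \frac{557}{2}$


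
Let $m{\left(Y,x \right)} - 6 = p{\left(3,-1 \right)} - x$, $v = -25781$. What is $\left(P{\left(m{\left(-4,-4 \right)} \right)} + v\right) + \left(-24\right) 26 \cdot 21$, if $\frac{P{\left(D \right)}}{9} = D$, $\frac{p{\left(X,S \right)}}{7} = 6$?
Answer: $-38417$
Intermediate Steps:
$p{\left(X,S \right)} = 42$ ($p{\left(X,S \right)} = 7 \cdot 6 = 42$)
$m{\left(Y,x \right)} = 48 - x$ ($m{\left(Y,x \right)} = 6 - \left(-42 + x\right) = 48 - x$)
$P{\left(D \right)} = 9 D$
$\left(P{\left(m{\left(-4,-4 \right)} \right)} + v\right) + \left(-24\right) 26 \cdot 21 = \left(9 \left(48 - -4\right) - 25781\right) + \left(-24\right) 26 \cdot 21 = \left(9 \left(48 + 4\right) - 25781\right) - 13104 = \left(9 \cdot 52 - 25781\right) - 13104 = \left(468 - 25781\right) - 13104 = -25313 - 13104 = -38417$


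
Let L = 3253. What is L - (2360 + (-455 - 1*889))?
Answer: 2237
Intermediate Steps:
L - (2360 + (-455 - 1*889)) = 3253 - (2360 + (-455 - 1*889)) = 3253 - (2360 + (-455 - 889)) = 3253 - (2360 - 1344) = 3253 - 1*1016 = 3253 - 1016 = 2237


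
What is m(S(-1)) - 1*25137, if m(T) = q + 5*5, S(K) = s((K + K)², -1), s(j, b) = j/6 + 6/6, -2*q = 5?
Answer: -50229/2 ≈ -25115.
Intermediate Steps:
q = -5/2 (q = -½*5 = -5/2 ≈ -2.5000)
s(j, b) = 1 + j/6 (s(j, b) = j*(⅙) + 6*(⅙) = j/6 + 1 = 1 + j/6)
S(K) = 1 + 2*K²/3 (S(K) = 1 + (K + K)²/6 = 1 + (2*K)²/6 = 1 + (4*K²)/6 = 1 + 2*K²/3)
m(T) = 45/2 (m(T) = -5/2 + 5*5 = -5/2 + 25 = 45/2)
m(S(-1)) - 1*25137 = 45/2 - 1*25137 = 45/2 - 25137 = -50229/2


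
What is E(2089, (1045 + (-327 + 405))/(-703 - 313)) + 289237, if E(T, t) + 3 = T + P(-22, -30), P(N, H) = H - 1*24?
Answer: 291269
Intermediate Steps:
P(N, H) = -24 + H (P(N, H) = H - 24 = -24 + H)
E(T, t) = -57 + T (E(T, t) = -3 + (T + (-24 - 30)) = -3 + (T - 54) = -3 + (-54 + T) = -57 + T)
E(2089, (1045 + (-327 + 405))/(-703 - 313)) + 289237 = (-57 + 2089) + 289237 = 2032 + 289237 = 291269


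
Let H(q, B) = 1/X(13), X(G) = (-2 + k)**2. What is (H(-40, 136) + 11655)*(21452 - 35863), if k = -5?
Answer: -8230064456/49 ≈ -1.6796e+8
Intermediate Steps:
X(G) = 49 (X(G) = (-2 - 5)**2 = (-7)**2 = 49)
H(q, B) = 1/49
(H(-40, 136) + 11655)*(21452 - 35863) = (1/49 + 11655)*(21452 - 35863) = (571096/49)*(-14411) = -8230064456/49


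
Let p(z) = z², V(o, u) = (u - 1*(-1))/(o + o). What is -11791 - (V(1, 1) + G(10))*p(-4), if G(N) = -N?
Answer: -11647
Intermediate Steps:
V(o, u) = (1 + u)/(2*o) (V(o, u) = (u + 1)/((2*o)) = (1 + u)*(1/(2*o)) = (1 + u)/(2*o))
-11791 - (V(1, 1) + G(10))*p(-4) = -11791 - ((½)*(1 + 1)/1 - 1*10)*(-4)² = -11791 - ((½)*1*2 - 10)*16 = -11791 - (1 - 10)*16 = -11791 - (-9)*16 = -11791 - 1*(-144) = -11791 + 144 = -11647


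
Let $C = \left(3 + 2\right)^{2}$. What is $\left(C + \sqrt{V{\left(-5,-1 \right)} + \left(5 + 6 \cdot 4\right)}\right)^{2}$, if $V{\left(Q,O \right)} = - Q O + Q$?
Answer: $\left(25 + \sqrt{19}\right)^{2} \approx 861.95$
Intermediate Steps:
$C = 25$ ($C = 5^{2} = 25$)
$V{\left(Q,O \right)} = Q - O Q$ ($V{\left(Q,O \right)} = - O Q + Q = Q - O Q$)
$\left(C + \sqrt{V{\left(-5,-1 \right)} + \left(5 + 6 \cdot 4\right)}\right)^{2} = \left(25 + \sqrt{- 5 \left(1 - -1\right) + \left(5 + 6 \cdot 4\right)}\right)^{2} = \left(25 + \sqrt{- 5 \left(1 + 1\right) + \left(5 + 24\right)}\right)^{2} = \left(25 + \sqrt{\left(-5\right) 2 + 29}\right)^{2} = \left(25 + \sqrt{-10 + 29}\right)^{2} = \left(25 + \sqrt{19}\right)^{2}$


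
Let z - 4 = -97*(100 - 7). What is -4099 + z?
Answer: -13116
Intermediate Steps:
z = -9017 (z = 4 - 97*(100 - 7) = 4 - 97*93 = 4 - 9021 = -9017)
-4099 + z = -4099 - 9017 = -13116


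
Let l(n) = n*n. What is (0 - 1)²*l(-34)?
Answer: 1156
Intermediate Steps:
l(n) = n²
(0 - 1)²*l(-34) = (0 - 1)²*(-34)² = (-1)²*1156 = 1*1156 = 1156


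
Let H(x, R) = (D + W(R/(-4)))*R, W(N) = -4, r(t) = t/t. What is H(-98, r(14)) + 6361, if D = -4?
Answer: 6353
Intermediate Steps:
r(t) = 1
H(x, R) = -8*R (H(x, R) = (-4 - 4)*R = -8*R)
H(-98, r(14)) + 6361 = -8*1 + 6361 = -8 + 6361 = 6353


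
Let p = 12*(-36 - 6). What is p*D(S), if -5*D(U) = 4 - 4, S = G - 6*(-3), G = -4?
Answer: 0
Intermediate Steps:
S = 14 (S = -4 - 6*(-3) = -4 - 1*(-18) = -4 + 18 = 14)
D(U) = 0 (D(U) = -(4 - 4)/5 = -1/5*0 = 0)
p = -504 (p = 12*(-42) = -504)
p*D(S) = -504*0 = 0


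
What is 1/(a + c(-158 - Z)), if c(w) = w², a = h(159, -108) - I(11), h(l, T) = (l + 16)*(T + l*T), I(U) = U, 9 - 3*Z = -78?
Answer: -1/2989042 ≈ -3.3456e-7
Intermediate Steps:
Z = 29 (Z = 3 - ⅓*(-78) = 3 + 26 = 29)
h(l, T) = (16 + l)*(T + T*l)
a = -3024011 (a = -108*(16 + 159² + 17*159) - 1*11 = -108*(16 + 25281 + 2703) - 11 = -108*28000 - 11 = -3024000 - 11 = -3024011)
1/(a + c(-158 - Z)) = 1/(-3024011 + (-158 - 1*29)²) = 1/(-3024011 + (-158 - 29)²) = 1/(-3024011 + (-187)²) = 1/(-3024011 + 34969) = 1/(-2989042) = -1/2989042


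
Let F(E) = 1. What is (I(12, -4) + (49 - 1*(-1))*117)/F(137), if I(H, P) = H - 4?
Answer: 5858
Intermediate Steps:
I(H, P) = -4 + H
(I(12, -4) + (49 - 1*(-1))*117)/F(137) = ((-4 + 12) + (49 - 1*(-1))*117)/1 = (8 + (49 + 1)*117)*1 = (8 + 50*117)*1 = (8 + 5850)*1 = 5858*1 = 5858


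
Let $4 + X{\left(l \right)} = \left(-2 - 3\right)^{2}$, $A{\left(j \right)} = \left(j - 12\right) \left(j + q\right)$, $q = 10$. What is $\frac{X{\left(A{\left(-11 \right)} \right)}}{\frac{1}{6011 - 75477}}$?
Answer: $-1458786$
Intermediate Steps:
$A{\left(j \right)} = \left(-12 + j\right) \left(10 + j\right)$ ($A{\left(j \right)} = \left(j - 12\right) \left(j + 10\right) = \left(-12 + j\right) \left(10 + j\right)$)
$X{\left(l \right)} = 21$ ($X{\left(l \right)} = -4 + \left(-2 - 3\right)^{2} = -4 + \left(-5\right)^{2} = -4 + 25 = 21$)
$\frac{X{\left(A{\left(-11 \right)} \right)}}{\frac{1}{6011 - 75477}} = \frac{21}{\frac{1}{6011 - 75477}} = \frac{21}{\frac{1}{-69466}} = \frac{21}{- \frac{1}{69466}} = 21 \left(-69466\right) = -1458786$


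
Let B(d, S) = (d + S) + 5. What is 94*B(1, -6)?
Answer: 0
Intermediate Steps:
B(d, S) = 5 + S + d (B(d, S) = (S + d) + 5 = 5 + S + d)
94*B(1, -6) = 94*(5 - 6 + 1) = 94*0 = 0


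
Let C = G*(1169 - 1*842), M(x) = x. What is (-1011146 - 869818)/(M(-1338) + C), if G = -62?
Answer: 156747/1801 ≈ 87.033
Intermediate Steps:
C = -20274 (C = -62*(1169 - 1*842) = -62*(1169 - 842) = -62*327 = -20274)
(-1011146 - 869818)/(M(-1338) + C) = (-1011146 - 869818)/(-1338 - 20274) = -1880964/(-21612) = -1880964*(-1/21612) = 156747/1801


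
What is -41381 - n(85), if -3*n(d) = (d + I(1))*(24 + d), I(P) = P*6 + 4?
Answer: -113788/3 ≈ -37929.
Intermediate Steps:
I(P) = 4 + 6*P (I(P) = 6*P + 4 = 4 + 6*P)
n(d) = -(10 + d)*(24 + d)/3 (n(d) = -(d + (4 + 6*1))*(24 + d)/3 = -(d + (4 + 6))*(24 + d)/3 = -(d + 10)*(24 + d)/3 = -(10 + d)*(24 + d)/3)
-41381 - n(85) = -41381 - (-80 - 34/3*85 - ⅓*85²) = -41381 - (-80 - 2890/3 - ⅓*7225) = -41381 - (-80 - 2890/3 - 7225/3) = -41381 - 1*(-10355/3) = -41381 + 10355/3 = -113788/3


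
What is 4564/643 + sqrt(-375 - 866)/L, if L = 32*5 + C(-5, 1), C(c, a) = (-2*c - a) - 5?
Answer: 4564/643 + I*sqrt(1241)/164 ≈ 7.098 + 0.2148*I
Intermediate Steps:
C(c, a) = -5 - a - 2*c (C(c, a) = (-a - 2*c) - 5 = -5 - a - 2*c)
L = 164 (L = 32*5 + (-5 - 1*1 - 2*(-5)) = 160 + (-5 - 1 + 10) = 160 + 4 = 164)
4564/643 + sqrt(-375 - 866)/L = 4564/643 + sqrt(-375 - 866)/164 = 4564*(1/643) + sqrt(-1241)*(1/164) = 4564/643 + (I*sqrt(1241))*(1/164) = 4564/643 + I*sqrt(1241)/164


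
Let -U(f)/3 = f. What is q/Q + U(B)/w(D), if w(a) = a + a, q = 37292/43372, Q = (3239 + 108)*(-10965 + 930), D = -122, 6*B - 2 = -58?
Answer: -2549298461348/22215310207335 ≈ -0.11475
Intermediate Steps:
B = -28/3 (B = 1/3 + (1/6)*(-58) = 1/3 - 29/3 = -28/3 ≈ -9.3333)
U(f) = -3*f
Q = -33587145 (Q = 3347*(-10035) = -33587145)
q = 9323/10843 (q = 37292*(1/43372) = 9323/10843 ≈ 0.85982)
w(a) = 2*a
q/Q + U(B)/w(D) = (9323/10843)/(-33587145) + (-3*(-28/3))/((2*(-122))) = (9323/10843)*(-1/33587145) + 28/(-244) = -9323/364185413235 + 28*(-1/244) = -9323/364185413235 - 7/61 = -2549298461348/22215310207335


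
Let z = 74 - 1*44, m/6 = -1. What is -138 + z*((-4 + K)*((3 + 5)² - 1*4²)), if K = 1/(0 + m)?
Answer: -6138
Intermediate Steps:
m = -6 (m = 6*(-1) = -6)
z = 30 (z = 74 - 44 = 30)
K = -⅙ (K = 1/(0 - 6) = 1/(-6) = -⅙ ≈ -0.16667)
-138 + z*((-4 + K)*((3 + 5)² - 1*4²)) = -138 + 30*((-4 - ⅙)*((3 + 5)² - 1*4²)) = -138 + 30*(-25*(8² - 1*16)/6) = -138 + 30*(-25*(64 - 16)/6) = -138 + 30*(-25/6*48) = -138 + 30*(-200) = -138 - 6000 = -6138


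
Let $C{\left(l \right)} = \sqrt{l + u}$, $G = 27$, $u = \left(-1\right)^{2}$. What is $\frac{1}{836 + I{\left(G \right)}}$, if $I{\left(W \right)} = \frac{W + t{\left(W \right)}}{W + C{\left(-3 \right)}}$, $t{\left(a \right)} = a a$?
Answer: $\frac{78941}{68199172} + \frac{189 i \sqrt{2}}{136398344} \approx 0.0011575 + 1.9596 \cdot 10^{-6} i$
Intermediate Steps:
$u = 1$
$C{\left(l \right)} = \sqrt{1 + l}$ ($C{\left(l \right)} = \sqrt{l + 1} = \sqrt{1 + l}$)
$t{\left(a \right)} = a^{2}$
$I{\left(W \right)} = \frac{W + W^{2}}{W + i \sqrt{2}}$ ($I{\left(W \right)} = \frac{W + W^{2}}{W + \sqrt{1 - 3}} = \frac{W + W^{2}}{W + \sqrt{-2}} = \frac{W + W^{2}}{W + i \sqrt{2}}$)
$\frac{1}{836 + I{\left(G \right)}} = \frac{1}{836 + \frac{27 \left(1 + 27\right)}{27 + i \sqrt{2}}} = \frac{1}{836 + 27 \frac{1}{27 + i \sqrt{2}} \cdot 28} = \frac{1}{836 + \frac{756}{27 + i \sqrt{2}}}$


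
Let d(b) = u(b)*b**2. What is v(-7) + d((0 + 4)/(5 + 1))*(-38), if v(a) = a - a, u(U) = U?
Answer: -304/27 ≈ -11.259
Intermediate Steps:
v(a) = 0
d(b) = b**3 (d(b) = b*b**2 = b**3)
v(-7) + d((0 + 4)/(5 + 1))*(-38) = 0 + ((0 + 4)/(5 + 1))**3*(-38) = 0 + (4/6)**3*(-38) = 0 + (4*(1/6))**3*(-38) = 0 + (2/3)**3*(-38) = 0 + (8/27)*(-38) = 0 - 304/27 = -304/27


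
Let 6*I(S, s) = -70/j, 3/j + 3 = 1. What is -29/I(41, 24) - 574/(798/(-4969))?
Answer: 14246153/3990 ≈ 3570.5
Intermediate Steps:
j = -3/2 (j = 3/(-3 + 1) = 3/(-2) = 3*(-½) = -3/2 ≈ -1.5000)
I(S, s) = 70/9 (I(S, s) = (-70/(-3/2))/6 = (-70*(-⅔))/6 = (⅙)*(140/3) = 70/9)
-29/I(41, 24) - 574/(798/(-4969)) = -29/70/9 - 574/(798/(-4969)) = -29*9/70 - 574/(798*(-1/4969)) = -261/70 - 574/(-798/4969) = -261/70 - 574*(-4969/798) = -261/70 + 203729/57 = 14246153/3990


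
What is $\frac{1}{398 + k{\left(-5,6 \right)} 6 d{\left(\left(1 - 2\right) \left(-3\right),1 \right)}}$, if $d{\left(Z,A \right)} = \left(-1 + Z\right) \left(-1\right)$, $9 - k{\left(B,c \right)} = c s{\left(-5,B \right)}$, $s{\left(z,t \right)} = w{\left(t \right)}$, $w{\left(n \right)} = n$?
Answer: $- \frac{1}{70} \approx -0.014286$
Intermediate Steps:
$s{\left(z,t \right)} = t$
$k{\left(B,c \right)} = 9 - B c$ ($k{\left(B,c \right)} = 9 - c B = 9 - B c$)
$d{\left(Z,A \right)} = 1 - Z$
$\frac{1}{398 + k{\left(-5,6 \right)} 6 d{\left(\left(1 - 2\right) \left(-3\right),1 \right)}} = \frac{1}{398 + \left(9 - \left(-5\right) 6\right) 6 \left(1 - \left(1 - 2\right) \left(-3\right)\right)} = \frac{1}{398 + \left(9 + 30\right) 6 \left(1 - \left(-1\right) \left(-3\right)\right)} = \frac{1}{398 + 39 \cdot 6 \left(1 - 3\right)} = \frac{1}{398 + 234 \left(1 - 3\right)} = \frac{1}{398 + 234 \left(-2\right)} = \frac{1}{398 - 468} = \frac{1}{-70} = - \frac{1}{70}$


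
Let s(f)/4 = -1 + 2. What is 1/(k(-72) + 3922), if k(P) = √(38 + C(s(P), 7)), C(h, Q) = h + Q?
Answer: 1/3929 ≈ 0.00025452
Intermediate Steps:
s(f) = 4 (s(f) = 4*(-1 + 2) = 4*1 = 4)
C(h, Q) = Q + h
k(P) = 7 (k(P) = √(38 + (7 + 4)) = √(38 + 11) = √49 = 7)
1/(k(-72) + 3922) = 1/(7 + 3922) = 1/3929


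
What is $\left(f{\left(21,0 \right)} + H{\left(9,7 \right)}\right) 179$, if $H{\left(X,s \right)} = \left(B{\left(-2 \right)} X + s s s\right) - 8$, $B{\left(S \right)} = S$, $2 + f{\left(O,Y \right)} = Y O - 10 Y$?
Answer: $56385$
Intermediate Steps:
$f{\left(O,Y \right)} = -2 - 10 Y + O Y$ ($f{\left(O,Y \right)} = -2 + \left(Y O - 10 Y\right) = -2 + \left(O Y - 10 Y\right) = -2 + \left(- 10 Y + O Y\right) = -2 - 10 Y + O Y$)
$H{\left(X,s \right)} = -8 + s^{3} - 2 X$ ($H{\left(X,s \right)} = \left(- 2 X + s s s\right) - 8 = \left(- 2 X + s^{2} s\right) - 8 = \left(- 2 X + s^{3}\right) - 8 = \left(s^{3} - 2 X\right) - 8 = -8 + s^{3} - 2 X$)
$\left(f{\left(21,0 \right)} + H{\left(9,7 \right)}\right) 179 = \left(\left(-2 - 0 + 21 \cdot 0\right) - \left(26 - 343\right)\right) 179 = \left(\left(-2 + 0 + 0\right) - -317\right) 179 = \left(-2 + 317\right) 179 = 315 \cdot 179 = 56385$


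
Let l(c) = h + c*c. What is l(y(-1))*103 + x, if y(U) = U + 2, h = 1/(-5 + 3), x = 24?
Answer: 151/2 ≈ 75.500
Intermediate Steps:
h = -½ (h = 1/(-2) = -½ ≈ -0.50000)
y(U) = 2 + U
l(c) = -½ + c² (l(c) = -½ + c*c = -½ + c²)
l(y(-1))*103 + x = (-½ + (2 - 1)²)*103 + 24 = (-½ + 1²)*103 + 24 = (-½ + 1)*103 + 24 = (½)*103 + 24 = 103/2 + 24 = 151/2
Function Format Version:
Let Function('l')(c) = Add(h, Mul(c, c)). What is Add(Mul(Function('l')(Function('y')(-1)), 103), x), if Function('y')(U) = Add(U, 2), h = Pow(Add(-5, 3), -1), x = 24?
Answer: Rational(151, 2) ≈ 75.500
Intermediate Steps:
h = Rational(-1, 2) (h = Pow(-2, -1) = Rational(-1, 2) ≈ -0.50000)
Function('y')(U) = Add(2, U)
Function('l')(c) = Add(Rational(-1, 2), Pow(c, 2)) (Function('l')(c) = Add(Rational(-1, 2), Mul(c, c)) = Add(Rational(-1, 2), Pow(c, 2)))
Add(Mul(Function('l')(Function('y')(-1)), 103), x) = Add(Mul(Add(Rational(-1, 2), Pow(Add(2, -1), 2)), 103), 24) = Add(Mul(Add(Rational(-1, 2), Pow(1, 2)), 103), 24) = Add(Mul(Add(Rational(-1, 2), 1), 103), 24) = Add(Mul(Rational(1, 2), 103), 24) = Add(Rational(103, 2), 24) = Rational(151, 2)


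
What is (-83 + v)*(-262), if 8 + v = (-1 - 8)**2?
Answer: 2620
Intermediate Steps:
v = 73 (v = -8 + (-1 - 8)**2 = -8 + (-9)**2 = -8 + 81 = 73)
(-83 + v)*(-262) = (-83 + 73)*(-262) = -10*(-262) = 2620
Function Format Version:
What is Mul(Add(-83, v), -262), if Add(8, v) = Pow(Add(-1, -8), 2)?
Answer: 2620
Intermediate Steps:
v = 73 (v = Add(-8, Pow(Add(-1, -8), 2)) = Add(-8, Pow(-9, 2)) = Add(-8, 81) = 73)
Mul(Add(-83, v), -262) = Mul(Add(-83, 73), -262) = Mul(-10, -262) = 2620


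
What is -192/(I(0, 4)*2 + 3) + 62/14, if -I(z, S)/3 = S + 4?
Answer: 913/105 ≈ 8.6952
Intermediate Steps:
I(z, S) = -12 - 3*S (I(z, S) = -3*(S + 4) = -3*(4 + S) = -12 - 3*S)
-192/(I(0, 4)*2 + 3) + 62/14 = -192/((-12 - 3*4)*2 + 3) + 62/14 = -192/((-12 - 12)*2 + 3) + 62*(1/14) = -192/(-24*2 + 3) + 31/7 = -192/(-48 + 3) + 31/7 = -192/(-45) + 31/7 = -192*(-1/45) + 31/7 = 64/15 + 31/7 = 913/105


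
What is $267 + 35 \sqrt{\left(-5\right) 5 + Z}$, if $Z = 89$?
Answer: $547$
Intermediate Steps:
$267 + 35 \sqrt{\left(-5\right) 5 + Z} = 267 + 35 \sqrt{\left(-5\right) 5 + 89} = 267 + 35 \sqrt{-25 + 89} = 267 + 35 \sqrt{64} = 267 + 35 \cdot 8 = 267 + 280 = 547$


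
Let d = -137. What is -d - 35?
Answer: 102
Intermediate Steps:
-d - 35 = -1*(-137) - 35 = 137 - 35 = 102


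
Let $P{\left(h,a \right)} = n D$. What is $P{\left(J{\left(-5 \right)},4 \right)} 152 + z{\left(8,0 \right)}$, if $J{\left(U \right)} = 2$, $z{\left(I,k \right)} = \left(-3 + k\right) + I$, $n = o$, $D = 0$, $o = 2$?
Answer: $5$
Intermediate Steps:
$n = 2$
$z{\left(I,k \right)} = -3 + I + k$
$P{\left(h,a \right)} = 0$ ($P{\left(h,a \right)} = 2 \cdot 0 = 0$)
$P{\left(J{\left(-5 \right)},4 \right)} 152 + z{\left(8,0 \right)} = 0 \cdot 152 + \left(-3 + 8 + 0\right) = 0 + 5 = 5$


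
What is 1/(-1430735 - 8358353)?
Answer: -1/9789088 ≈ -1.0215e-7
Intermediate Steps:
1/(-1430735 - 8358353) = 1/(-9789088) = -1/9789088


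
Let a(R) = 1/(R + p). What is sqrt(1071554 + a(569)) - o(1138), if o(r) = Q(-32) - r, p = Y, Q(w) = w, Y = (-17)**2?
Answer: 1170 + sqrt(788839479714)/858 ≈ 2205.2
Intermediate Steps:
Y = 289
p = 289
a(R) = 1/(289 + R) (a(R) = 1/(R + 289) = 1/(289 + R))
o(r) = -32 - r
sqrt(1071554 + a(569)) - o(1138) = sqrt(1071554 + 1/(289 + 569)) - (-32 - 1*1138) = sqrt(1071554 + 1/858) - (-32 - 1138) = sqrt(1071554 + 1/858) - 1*(-1170) = sqrt(919393333/858) + 1170 = sqrt(788839479714)/858 + 1170 = 1170 + sqrt(788839479714)/858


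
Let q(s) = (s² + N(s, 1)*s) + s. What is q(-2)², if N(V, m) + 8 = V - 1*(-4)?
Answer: 196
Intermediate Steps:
N(V, m) = -4 + V (N(V, m) = -8 + (V - 1*(-4)) = -8 + (V + 4) = -8 + (4 + V) = -4 + V)
q(s) = s + s² + s*(-4 + s) (q(s) = (s² + (-4 + s)*s) + s = (s² + s*(-4 + s)) + s = s + s² + s*(-4 + s))
q(-2)² = (-2*(-3 + 2*(-2)))² = (-2*(-3 - 4))² = (-2*(-7))² = 14² = 196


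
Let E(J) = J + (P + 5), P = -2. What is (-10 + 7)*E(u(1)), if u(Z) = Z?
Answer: -12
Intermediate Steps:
E(J) = 3 + J (E(J) = J + (-2 + 5) = J + 3 = 3 + J)
(-10 + 7)*E(u(1)) = (-10 + 7)*(3 + 1) = -3*4 = -12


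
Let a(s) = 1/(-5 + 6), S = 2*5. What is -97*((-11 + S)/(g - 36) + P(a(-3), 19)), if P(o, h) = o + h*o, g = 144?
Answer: -209423/108 ≈ -1939.1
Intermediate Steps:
S = 10
a(s) = 1 (a(s) = 1/1 = 1)
-97*((-11 + S)/(g - 36) + P(a(-3), 19)) = -97*((-11 + 10)/(144 - 36) + 1*(1 + 19)) = -97*(-1/108 + 1*20) = -97*(-1*1/108 + 20) = -97*(-1/108 + 20) = -97*2159/108 = -209423/108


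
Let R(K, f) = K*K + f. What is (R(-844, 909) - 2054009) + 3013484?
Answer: 1672720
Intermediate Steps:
R(K, f) = f + K**2 (R(K, f) = K**2 + f = f + K**2)
(R(-844, 909) - 2054009) + 3013484 = ((909 + (-844)**2) - 2054009) + 3013484 = ((909 + 712336) - 2054009) + 3013484 = (713245 - 2054009) + 3013484 = -1340764 + 3013484 = 1672720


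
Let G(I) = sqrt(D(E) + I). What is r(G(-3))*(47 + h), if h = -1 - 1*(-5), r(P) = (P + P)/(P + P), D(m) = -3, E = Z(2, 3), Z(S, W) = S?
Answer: 51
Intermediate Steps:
E = 2
G(I) = sqrt(-3 + I)
r(P) = 1 (r(P) = (2*P)/((2*P)) = (2*P)*(1/(2*P)) = 1)
h = 4 (h = -1 + 5 = 4)
r(G(-3))*(47 + h) = 1*(47 + 4) = 1*51 = 51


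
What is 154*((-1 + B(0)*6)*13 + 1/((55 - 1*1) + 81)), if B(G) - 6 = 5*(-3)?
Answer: -14864696/135 ≈ -1.1011e+5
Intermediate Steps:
B(G) = -9 (B(G) = 6 + 5*(-3) = 6 - 15 = -9)
154*((-1 + B(0)*6)*13 + 1/((55 - 1*1) + 81)) = 154*((-1 - 9*6)*13 + 1/((55 - 1*1) + 81)) = 154*((-1 - 54)*13 + 1/((55 - 1) + 81)) = 154*(-55*13 + 1/(54 + 81)) = 154*(-715 + 1/135) = 154*(-96524/135) = -14864696/135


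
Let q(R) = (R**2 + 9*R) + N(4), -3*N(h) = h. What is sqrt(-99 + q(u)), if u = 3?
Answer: I*sqrt(579)/3 ≈ 8.0208*I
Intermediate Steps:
N(h) = -h/3
q(R) = -4/3 + R**2 + 9*R (q(R) = (R**2 + 9*R) - 1/3*4 = (R**2 + 9*R) - 4/3 = -4/3 + R**2 + 9*R)
sqrt(-99 + q(u)) = sqrt(-99 + (-4/3 + 3**2 + 9*3)) = sqrt(-99 + (-4/3 + 9 + 27)) = sqrt(-99 + 104/3) = sqrt(-193/3) = I*sqrt(579)/3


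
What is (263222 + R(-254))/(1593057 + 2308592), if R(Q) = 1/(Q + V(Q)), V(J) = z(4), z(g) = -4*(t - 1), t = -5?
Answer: 60541059/897379270 ≈ 0.067464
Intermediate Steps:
z(g) = 24 (z(g) = -4*(-5 - 1) = -4*(-6) = 24)
V(J) = 24
R(Q) = 1/(24 + Q) (R(Q) = 1/(Q + 24) = 1/(24 + Q))
(263222 + R(-254))/(1593057 + 2308592) = (263222 + 1/(24 - 254))/(1593057 + 2308592) = (263222 + 1/(-230))/3901649 = (263222 - 1/230)*(1/3901649) = (60541059/230)*(1/3901649) = 60541059/897379270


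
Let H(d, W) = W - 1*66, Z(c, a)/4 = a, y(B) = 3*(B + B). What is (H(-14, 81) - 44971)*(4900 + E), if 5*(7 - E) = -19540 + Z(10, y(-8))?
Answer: -1990067252/5 ≈ -3.9801e+8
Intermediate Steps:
y(B) = 6*B (y(B) = 3*(2*B) = 6*B)
Z(c, a) = 4*a
E = 19767/5 (E = 7 - (-19540 + 4*(6*(-8)))/5 = 7 - (-19540 + 4*(-48))/5 = 7 - (-19540 - 192)/5 = 7 - ⅕*(-19732) = 7 + 19732/5 = 19767/5 ≈ 3953.4)
H(d, W) = -66 + W (H(d, W) = W - 66 = -66 + W)
(H(-14, 81) - 44971)*(4900 + E) = ((-66 + 81) - 44971)*(4900 + 19767/5) = (15 - 44971)*(44267/5) = -44956*44267/5 = -1990067252/5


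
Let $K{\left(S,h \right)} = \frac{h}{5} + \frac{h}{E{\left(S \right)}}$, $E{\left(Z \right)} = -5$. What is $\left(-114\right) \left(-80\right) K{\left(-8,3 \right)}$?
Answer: $0$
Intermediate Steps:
$K{\left(S,h \right)} = 0$ ($K{\left(S,h \right)} = \frac{h}{5} + \frac{h}{-5} = h \frac{1}{5} + h \left(- \frac{1}{5}\right) = \frac{h}{5} - \frac{h}{5} = 0$)
$\left(-114\right) \left(-80\right) K{\left(-8,3 \right)} = \left(-114\right) \left(-80\right) 0 = 9120 \cdot 0 = 0$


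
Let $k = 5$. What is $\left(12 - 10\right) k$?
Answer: $10$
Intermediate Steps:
$\left(12 - 10\right) k = \left(12 - 10\right) 5 = 2 \cdot 5 = 10$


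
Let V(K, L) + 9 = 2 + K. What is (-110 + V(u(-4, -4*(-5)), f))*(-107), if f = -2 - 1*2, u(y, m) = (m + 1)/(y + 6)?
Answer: 22791/2 ≈ 11396.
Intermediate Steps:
u(y, m) = (1 + m)/(6 + y)
f = -4 (f = -2 - 2 = -4)
V(K, L) = -7 + K (V(K, L) = -9 + (2 + K) = -7 + K)
(-110 + V(u(-4, -4*(-5)), f))*(-107) = (-110 + (-7 + (1 - 4*(-5))/(6 - 4)))*(-107) = (-110 + (-7 + (1 + 20)/2))*(-107) = (-110 + (-7 + (1/2)*21))*(-107) = (-110 + (-7 + 21/2))*(-107) = (-110 + 7/2)*(-107) = -213/2*(-107) = 22791/2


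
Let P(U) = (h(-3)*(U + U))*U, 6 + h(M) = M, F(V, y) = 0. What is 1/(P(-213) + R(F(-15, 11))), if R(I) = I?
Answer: -1/816642 ≈ -1.2245e-6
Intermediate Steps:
h(M) = -6 + M
P(U) = -18*U**2 (P(U) = ((-6 - 3)*(U + U))*U = (-18*U)*U = -18*U**2)
1/(P(-213) + R(F(-15, 11))) = 1/(-18*(-213)**2 + 0) = 1/(-18*45369 + 0) = 1/(-816642 + 0) = 1/(-816642) = -1/816642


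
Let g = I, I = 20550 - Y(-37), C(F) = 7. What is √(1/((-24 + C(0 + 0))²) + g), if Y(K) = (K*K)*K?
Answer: 2*√5144417/17 ≈ 266.84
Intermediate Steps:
Y(K) = K³ (Y(K) = K²*K = K³)
I = 71203 (I = 20550 - 1*(-37)³ = 20550 - 1*(-50653) = 20550 + 50653 = 71203)
g = 71203
√(1/((-24 + C(0 + 0))²) + g) = √(1/((-24 + 7)²) + 71203) = √(1/((-17)²) + 71203) = √(1/289 + 71203) = √(20577668/289) = 2*√5144417/17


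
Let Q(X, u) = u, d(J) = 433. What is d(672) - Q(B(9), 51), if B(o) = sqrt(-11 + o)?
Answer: 382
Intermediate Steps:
d(672) - Q(B(9), 51) = 433 - 1*51 = 433 - 51 = 382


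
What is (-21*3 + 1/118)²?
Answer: 55249489/13924 ≈ 3967.9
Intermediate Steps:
(-21*3 + 1/118)² = (-63 + 1/118)² = (-7433/118)² = 55249489/13924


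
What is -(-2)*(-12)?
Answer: -24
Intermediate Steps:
-(-2)*(-12) = -1*24 = -24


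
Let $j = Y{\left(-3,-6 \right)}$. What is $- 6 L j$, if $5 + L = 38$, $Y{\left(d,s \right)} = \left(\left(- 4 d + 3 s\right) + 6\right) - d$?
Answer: $-594$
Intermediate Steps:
$Y{\left(d,s \right)} = 6 - 5 d + 3 s$ ($Y{\left(d,s \right)} = \left(6 - 4 d + 3 s\right) - d = 6 - 5 d + 3 s$)
$j = 3$ ($j = 6 - -15 + 3 \left(-6\right) = 6 + 15 - 18 = 3$)
$L = 33$ ($L = -5 + 38 = 33$)
$- 6 L j = \left(-6\right) 33 \cdot 3 = \left(-198\right) 3 = -594$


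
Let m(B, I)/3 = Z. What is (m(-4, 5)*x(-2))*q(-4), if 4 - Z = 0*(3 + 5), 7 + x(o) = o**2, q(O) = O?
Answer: 144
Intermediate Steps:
x(o) = -7 + o**2
Z = 4 (Z = 4 - 0*(3 + 5) = 4 - 0*8 = 4 - 1*0 = 4 + 0 = 4)
m(B, I) = 12 (m(B, I) = 3*4 = 12)
(m(-4, 5)*x(-2))*q(-4) = (12*(-7 + (-2)**2))*(-4) = (12*(-7 + 4))*(-4) = (12*(-3))*(-4) = -36*(-4) = 144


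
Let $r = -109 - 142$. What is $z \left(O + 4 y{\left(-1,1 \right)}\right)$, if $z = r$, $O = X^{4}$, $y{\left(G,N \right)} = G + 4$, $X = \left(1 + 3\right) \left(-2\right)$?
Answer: $-1031108$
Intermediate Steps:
$X = -8$ ($X = 4 \left(-2\right) = -8$)
$r = -251$
$y{\left(G,N \right)} = 4 + G$
$O = 4096$ ($O = \left(-8\right)^{4} = 4096$)
$z = -251$
$z \left(O + 4 y{\left(-1,1 \right)}\right) = - 251 \left(4096 + 4 \left(4 - 1\right)\right) = - 251 \left(4096 + 4 \cdot 3\right) = - 251 \left(4096 + 12\right) = \left(-251\right) 4108 = -1031108$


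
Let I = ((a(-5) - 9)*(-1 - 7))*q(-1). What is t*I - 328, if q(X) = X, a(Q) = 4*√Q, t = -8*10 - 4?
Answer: 5720 - 2688*I*√5 ≈ 5720.0 - 6010.5*I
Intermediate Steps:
t = -84 (t = -80 - 4 = -84)
I = -72 + 32*I*√5 (I = ((4*√(-5) - 9)*(-1 - 7))*(-1) = ((4*(I*√5) - 9)*(-8))*(-1) = ((4*I*√5 - 9)*(-8))*(-1) = ((-9 + 4*I*√5)*(-8))*(-1) = (72 - 32*I*√5)*(-1) = -72 + 32*I*√5 ≈ -72.0 + 71.554*I)
t*I - 328 = -84*(-72 + 32*I*√5) - 328 = (6048 - 2688*I*√5) - 328 = 5720 - 2688*I*√5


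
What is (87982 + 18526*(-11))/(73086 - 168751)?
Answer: 115804/95665 ≈ 1.2105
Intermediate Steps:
(87982 + 18526*(-11))/(73086 - 168751) = (87982 - 203786)/(-95665) = -115804*(-1/95665) = 115804/95665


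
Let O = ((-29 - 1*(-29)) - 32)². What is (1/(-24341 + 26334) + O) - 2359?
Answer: -2660654/1993 ≈ -1335.0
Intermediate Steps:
O = 1024 (O = ((-29 + 29) - 32)² = (0 - 32)² = (-32)² = 1024)
(1/(-24341 + 26334) + O) - 2359 = (1/(-24341 + 26334) + 1024) - 2359 = (1/1993 + 1024) - 2359 = 2040833/1993 - 2359 = -2660654/1993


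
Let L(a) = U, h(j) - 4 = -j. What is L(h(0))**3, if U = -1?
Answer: -1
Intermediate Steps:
h(j) = 4 - j
L(a) = -1
L(h(0))**3 = (-1)**3 = -1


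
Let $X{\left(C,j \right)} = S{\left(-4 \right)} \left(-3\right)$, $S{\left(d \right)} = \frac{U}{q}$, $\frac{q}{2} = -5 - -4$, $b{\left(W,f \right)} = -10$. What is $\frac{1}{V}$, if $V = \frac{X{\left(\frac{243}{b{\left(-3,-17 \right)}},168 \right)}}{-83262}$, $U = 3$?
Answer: $- \frac{55508}{3} \approx -18503.0$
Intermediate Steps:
$q = -2$ ($q = 2 \left(-5 - -4\right) = 2 \left(-5 + 4\right) = 2 \left(-1\right) = -2$)
$S{\left(d \right)} = - \frac{3}{2}$ ($S{\left(d \right)} = \frac{3}{-2} = 3 \left(- \frac{1}{2}\right) = - \frac{3}{2}$)
$X{\left(C,j \right)} = \frac{9}{2}$ ($X{\left(C,j \right)} = \left(- \frac{3}{2}\right) \left(-3\right) = \frac{9}{2}$)
$V = - \frac{3}{55508}$ ($V = \frac{9}{2 \left(-83262\right)} = \frac{9}{2} \left(- \frac{1}{83262}\right) = - \frac{3}{55508} \approx -5.4046 \cdot 10^{-5}$)
$\frac{1}{V} = \frac{1}{- \frac{3}{55508}} = - \frac{55508}{3}$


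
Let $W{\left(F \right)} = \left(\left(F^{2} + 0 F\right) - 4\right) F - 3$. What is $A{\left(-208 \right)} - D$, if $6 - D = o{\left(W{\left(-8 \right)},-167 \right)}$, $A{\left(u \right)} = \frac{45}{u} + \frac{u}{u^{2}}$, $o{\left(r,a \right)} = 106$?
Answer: $\frac{10377}{104} \approx 99.779$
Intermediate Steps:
$W{\left(F \right)} = -3 + F \left(-4 + F^{2}\right)$ ($W{\left(F \right)} = \left(\left(F^{2} + 0\right) - 4\right) F - 3 = \left(F^{2} - 4\right) F - 3 = \left(-4 + F^{2}\right) F - 3 = F \left(-4 + F^{2}\right) - 3 = -3 + F \left(-4 + F^{2}\right)$)
$A{\left(u \right)} = \frac{46}{u}$ ($A{\left(u \right)} = \frac{45}{u} + \frac{u}{u^{2}} = \frac{45}{u} + \frac{1}{u} = \frac{46}{u}$)
$D = -100$ ($D = 6 - 106 = -100$)
$A{\left(-208 \right)} - D = \frac{46}{-208} - -100 = 46 \left(- \frac{1}{208}\right) + 100 = - \frac{23}{104} + 100 = \frac{10377}{104}$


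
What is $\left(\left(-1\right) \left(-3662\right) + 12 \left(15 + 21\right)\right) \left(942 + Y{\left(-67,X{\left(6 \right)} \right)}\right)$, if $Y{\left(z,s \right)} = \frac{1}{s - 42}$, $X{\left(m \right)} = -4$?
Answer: $3856459$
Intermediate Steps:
$Y{\left(z,s \right)} = \frac{1}{-42 + s}$
$\left(\left(-1\right) \left(-3662\right) + 12 \left(15 + 21\right)\right) \left(942 + Y{\left(-67,X{\left(6 \right)} \right)}\right) = \left(\left(-1\right) \left(-3662\right) + 12 \left(15 + 21\right)\right) \left(942 + \frac{1}{-42 - 4}\right) = \left(3662 + 12 \cdot 36\right) \left(942 + \frac{1}{-46}\right) = \left(3662 + 432\right) \left(942 - \frac{1}{46}\right) = 4094 \cdot \frac{43331}{46} = 3856459$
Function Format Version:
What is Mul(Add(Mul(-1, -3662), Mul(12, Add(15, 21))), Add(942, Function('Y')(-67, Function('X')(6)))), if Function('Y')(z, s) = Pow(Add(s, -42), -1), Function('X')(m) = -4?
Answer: 3856459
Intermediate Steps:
Function('Y')(z, s) = Pow(Add(-42, s), -1)
Mul(Add(Mul(-1, -3662), Mul(12, Add(15, 21))), Add(942, Function('Y')(-67, Function('X')(6)))) = Mul(Add(Mul(-1, -3662), Mul(12, Add(15, 21))), Add(942, Pow(Add(-42, -4), -1))) = Mul(Add(3662, Mul(12, 36)), Add(942, Pow(-46, -1))) = Mul(Add(3662, 432), Add(942, Rational(-1, 46))) = Mul(4094, Rational(43331, 46)) = 3856459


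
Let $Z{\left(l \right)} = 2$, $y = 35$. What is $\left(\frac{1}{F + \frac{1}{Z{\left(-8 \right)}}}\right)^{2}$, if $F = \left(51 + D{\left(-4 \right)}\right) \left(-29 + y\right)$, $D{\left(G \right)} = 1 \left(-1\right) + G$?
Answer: $\frac{4}{305809} \approx 1.308 \cdot 10^{-5}$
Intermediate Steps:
$D{\left(G \right)} = -1 + G$
$F = 276$ ($F = \left(51 - 5\right) \left(-29 + 35\right) = \left(51 - 5\right) 6 = 46 \cdot 6 = 276$)
$\left(\frac{1}{F + \frac{1}{Z{\left(-8 \right)}}}\right)^{2} = \left(\frac{1}{276 + \frac{1}{2}}\right)^{2} = \left(\frac{1}{\frac{553}{2}}\right)^{2} = \left(\frac{2}{553}\right)^{2} = \frac{4}{305809}$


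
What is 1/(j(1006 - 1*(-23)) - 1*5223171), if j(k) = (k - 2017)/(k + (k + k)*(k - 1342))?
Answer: -643125/3359151848387 ≈ -1.9145e-7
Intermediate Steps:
j(k) = (-2017 + k)/(k + 2*k*(-1342 + k)) (j(k) = (-2017 + k)/(k + (2*k)*(-1342 + k)) = (-2017 + k)/(k + 2*k*(-1342 + k)))
1/(j(1006 - 1*(-23)) - 1*5223171) = 1/((-2017 + (1006 - 1*(-23)))/((1006 - 1*(-23))*(-2683 + 2*(1006 - 1*(-23)))) - 1*5223171) = 1/((-2017 + (1006 + 23))/((1006 + 23)*(-2683 + 2*(1006 + 23))) - 5223171) = 1/((-2017 + 1029)/(1029*(-2683 + 2*1029)) - 5223171) = 1/((1/1029)*(-988)/(-2683 + 2058) - 5223171) = 1/((1/1029)*(-988)/(-625) - 5223171) = 1/((1/1029)*(-1/625)*(-988) - 5223171) = 1/(988/643125 - 5223171) = 1/(-3359151848387/643125) = -643125/3359151848387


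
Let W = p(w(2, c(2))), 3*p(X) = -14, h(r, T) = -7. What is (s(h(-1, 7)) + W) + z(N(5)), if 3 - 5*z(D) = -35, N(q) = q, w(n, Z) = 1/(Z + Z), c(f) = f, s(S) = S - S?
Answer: 44/15 ≈ 2.9333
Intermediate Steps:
s(S) = 0
w(n, Z) = 1/(2*Z)
p(X) = -14/3 (p(X) = (⅓)*(-14) = -14/3)
z(D) = 38/5 (z(D) = ⅗ - ⅕*(-35) = ⅗ + 7 = 38/5)
W = -14/3 ≈ -4.6667
(s(h(-1, 7)) + W) + z(N(5)) = (0 - 14/3) + 38/5 = -14/3 + 38/5 = 44/15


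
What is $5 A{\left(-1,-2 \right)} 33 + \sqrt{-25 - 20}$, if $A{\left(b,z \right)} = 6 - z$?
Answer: $1320 + 3 i \sqrt{5} \approx 1320.0 + 6.7082 i$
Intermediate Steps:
$5 A{\left(-1,-2 \right)} 33 + \sqrt{-25 - 20} = 5 \left(6 - -2\right) 33 + \sqrt{-25 - 20} = 5 \left(6 + 2\right) 33 + \sqrt{-45} = 5 \cdot 8 \cdot 33 + 3 i \sqrt{5} = 40 \cdot 33 + 3 i \sqrt{5} = 1320 + 3 i \sqrt{5}$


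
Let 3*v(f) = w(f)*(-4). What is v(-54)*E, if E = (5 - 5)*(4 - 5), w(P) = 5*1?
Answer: 0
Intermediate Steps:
w(P) = 5
E = 0 (E = 0*(-1) = 0)
v(f) = -20/3 (v(f) = (5*(-4))/3 = (⅓)*(-20) = -20/3)
v(-54)*E = -20/3*0 = 0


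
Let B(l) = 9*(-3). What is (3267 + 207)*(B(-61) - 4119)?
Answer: -14403204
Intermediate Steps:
B(l) = -27
(3267 + 207)*(B(-61) - 4119) = (3267 + 207)*(-27 - 4119) = 3474*(-4146) = -14403204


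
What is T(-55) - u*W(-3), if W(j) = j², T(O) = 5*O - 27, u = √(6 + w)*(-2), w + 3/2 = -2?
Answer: -302 + 9*√10 ≈ -273.54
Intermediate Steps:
w = -7/2 (w = -3/2 - 2 = -7/2 ≈ -3.5000)
u = -√10 (u = √(6 - 7/2)*(-2) = √(5/2)*(-2) = (√10/2)*(-2) = -√10 ≈ -3.1623)
T(O) = -27 + 5*O
T(-55) - u*W(-3) = (-27 + 5*(-55)) - (-√10)*(-3)² = (-27 - 275) - (-√10)*9 = -302 - (-9)*√10 = -302 + 9*√10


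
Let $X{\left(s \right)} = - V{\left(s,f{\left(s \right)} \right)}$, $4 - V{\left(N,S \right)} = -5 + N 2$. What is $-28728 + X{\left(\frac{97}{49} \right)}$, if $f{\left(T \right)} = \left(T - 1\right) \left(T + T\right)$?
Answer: $- \frac{1407919}{49} \approx -28733.0$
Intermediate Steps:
$f{\left(T \right)} = 2 T \left(-1 + T\right)$ ($f{\left(T \right)} = \left(-1 + T\right) 2 T = 2 T \left(-1 + T\right)$)
$V{\left(N,S \right)} = 9 - 2 N$ ($V{\left(N,S \right)} = 4 - \left(-5 + N 2\right) = 4 - \left(-5 + 2 N\right) = 9 - 2 N$)
$X{\left(s \right)} = -9 + 2 s$ ($X{\left(s \right)} = - (9 - 2 s) = -9 + 2 s$)
$-28728 + X{\left(\frac{97}{49} \right)} = -28728 - \left(9 - 2 \cdot \frac{97}{49}\right) = -28728 - \left(9 - 2 \cdot 97 \cdot \frac{1}{49}\right) = -28728 + \left(-9 + 2 \cdot \frac{97}{49}\right) = -28728 + \left(-9 + \frac{194}{49}\right) = -28728 - \frac{247}{49} = - \frac{1407919}{49}$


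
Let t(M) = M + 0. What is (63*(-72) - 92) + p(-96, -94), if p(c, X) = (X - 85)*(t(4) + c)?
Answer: 11840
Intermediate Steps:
t(M) = M
p(c, X) = (-85 + X)*(4 + c) (p(c, X) = (X - 85)*(4 + c) = (-85 + X)*(4 + c))
(63*(-72) - 92) + p(-96, -94) = (63*(-72) - 92) + (-340 - 85*(-96) + 4*(-94) - 94*(-96)) = (-4536 - 92) + (-340 + 8160 - 376 + 9024) = -4628 + 16468 = 11840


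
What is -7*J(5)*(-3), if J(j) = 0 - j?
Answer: -105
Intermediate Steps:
J(j) = -j
-7*J(5)*(-3) = -(-7)*5*(-3) = -7*(-5)*(-3) = 35*(-3) = -105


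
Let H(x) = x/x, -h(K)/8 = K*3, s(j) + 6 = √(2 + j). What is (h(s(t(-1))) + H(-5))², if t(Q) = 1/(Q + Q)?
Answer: 21889 - 3480*√6 ≈ 13365.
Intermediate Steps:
t(Q) = 1/(2*Q)
s(j) = -6 + √(2 + j)
h(K) = -24*K (h(K) = -8*K*3 = -24*K)
H(x) = 1
(h(s(t(-1))) + H(-5))² = (-24*(-6 + √(2 + (½)/(-1))) + 1)² = (-24*(-6 + √(2 + (½)*(-1))) + 1)² = (-24*(-6 + √(2 - ½)) + 1)² = (-24*(-6 + √(3/2)) + 1)² = (-24*(-6 + √6/2) + 1)² = ((144 - 12*√6) + 1)² = (145 - 12*√6)²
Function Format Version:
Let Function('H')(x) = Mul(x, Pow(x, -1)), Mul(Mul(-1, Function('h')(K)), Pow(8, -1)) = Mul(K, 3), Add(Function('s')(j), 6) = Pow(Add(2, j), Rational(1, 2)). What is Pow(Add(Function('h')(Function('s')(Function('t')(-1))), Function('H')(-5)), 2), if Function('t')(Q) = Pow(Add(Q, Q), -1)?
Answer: Add(21889, Mul(-3480, Pow(6, Rational(1, 2)))) ≈ 13365.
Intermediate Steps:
Function('t')(Q) = Mul(Rational(1, 2), Pow(Q, -1)) (Function('t')(Q) = Pow(Mul(2, Q), -1) = Mul(Rational(1, 2), Pow(Q, -1)))
Function('s')(j) = Add(-6, Pow(Add(2, j), Rational(1, 2)))
Function('h')(K) = Mul(-24, K) (Function('h')(K) = Mul(-8, Mul(K, 3)) = Mul(-8, Mul(3, K)) = Mul(-24, K))
Function('H')(x) = 1
Pow(Add(Function('h')(Function('s')(Function('t')(-1))), Function('H')(-5)), 2) = Pow(Add(Mul(-24, Add(-6, Pow(Add(2, Mul(Rational(1, 2), Pow(-1, -1))), Rational(1, 2)))), 1), 2) = Pow(Add(Mul(-24, Add(-6, Pow(Add(2, Mul(Rational(1, 2), -1)), Rational(1, 2)))), 1), 2) = Pow(Add(Mul(-24, Add(-6, Pow(Add(2, Rational(-1, 2)), Rational(1, 2)))), 1), 2) = Pow(Add(Mul(-24, Add(-6, Pow(Rational(3, 2), Rational(1, 2)))), 1), 2) = Pow(Add(Mul(-24, Add(-6, Mul(Rational(1, 2), Pow(6, Rational(1, 2))))), 1), 2) = Pow(Add(Add(144, Mul(-12, Pow(6, Rational(1, 2)))), 1), 2) = Pow(Add(145, Mul(-12, Pow(6, Rational(1, 2)))), 2)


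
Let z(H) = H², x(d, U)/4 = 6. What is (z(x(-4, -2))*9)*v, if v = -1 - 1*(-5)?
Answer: 20736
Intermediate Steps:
x(d, U) = 24 (x(d, U) = 4*6 = 24)
v = 4 (v = -1 + 5 = 4)
(z(x(-4, -2))*9)*v = (24²*9)*4 = (576*9)*4 = 5184*4 = 20736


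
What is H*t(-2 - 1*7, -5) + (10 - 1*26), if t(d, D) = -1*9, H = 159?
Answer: -1447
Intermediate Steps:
t(d, D) = -9
H*t(-2 - 1*7, -5) + (10 - 1*26) = 159*(-9) + (10 - 1*26) = -1431 + (10 - 26) = -1431 - 16 = -1447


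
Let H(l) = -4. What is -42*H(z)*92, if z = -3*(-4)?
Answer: 15456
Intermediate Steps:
z = 12
-42*H(z)*92 = -42*(-4)*92 = 168*92 = 15456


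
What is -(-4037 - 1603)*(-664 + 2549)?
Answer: 10631400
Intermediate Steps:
-(-4037 - 1603)*(-664 + 2549) = -(-5640)*1885 = -1*(-10631400) = 10631400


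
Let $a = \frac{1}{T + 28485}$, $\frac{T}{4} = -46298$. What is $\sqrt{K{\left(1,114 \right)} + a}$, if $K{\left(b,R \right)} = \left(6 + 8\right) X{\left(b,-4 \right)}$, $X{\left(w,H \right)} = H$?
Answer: $\frac{i \sqrt{1375196852251}}{156707} \approx 7.4833 i$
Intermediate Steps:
$T = -185192$ ($T = 4 \left(-46298\right) = -185192$)
$K{\left(b,R \right)} = -56$ ($K{\left(b,R \right)} = \left(6 + 8\right) \left(-4\right) = 14 \left(-4\right) = -56$)
$a = - \frac{1}{156707}$ ($a = \frac{1}{-185192 + 28485} = \frac{1}{-156707} = - \frac{1}{156707} \approx -6.3813 \cdot 10^{-6}$)
$\sqrt{K{\left(1,114 \right)} + a} = \sqrt{-56 - \frac{1}{156707}} = \sqrt{- \frac{8775593}{156707}} = \frac{i \sqrt{1375196852251}}{156707}$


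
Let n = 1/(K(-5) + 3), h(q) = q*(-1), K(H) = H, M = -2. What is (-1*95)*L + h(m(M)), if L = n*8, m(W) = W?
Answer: 382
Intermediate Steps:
h(q) = -q
n = -1/2 (n = 1/(-5 + 3) = 1/(-2) = -1/2 ≈ -0.50000)
L = -4 (L = -1/2*8 = -4)
(-1*95)*L + h(m(M)) = -1*95*(-4) - 1*(-2) = -95*(-4) + 2 = 380 + 2 = 382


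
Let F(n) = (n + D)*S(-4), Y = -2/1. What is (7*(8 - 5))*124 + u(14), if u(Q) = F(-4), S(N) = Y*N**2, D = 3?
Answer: 2636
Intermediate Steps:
Y = -2 (Y = -2*1 = -2)
S(N) = -2*N**2
F(n) = -96 - 32*n (F(n) = (n + 3)*(-2*(-4)**2) = (3 + n)*(-2*16) = (3 + n)*(-32) = -96 - 32*n)
u(Q) = 32 (u(Q) = -96 - 32*(-4) = -96 + 128 = 32)
(7*(8 - 5))*124 + u(14) = (7*(8 - 5))*124 + 32 = (7*3)*124 + 32 = 21*124 + 32 = 2604 + 32 = 2636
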